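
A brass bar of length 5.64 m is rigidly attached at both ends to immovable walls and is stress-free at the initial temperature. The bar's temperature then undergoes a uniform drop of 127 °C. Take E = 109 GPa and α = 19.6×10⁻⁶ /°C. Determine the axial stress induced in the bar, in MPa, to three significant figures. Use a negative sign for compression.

271 MPa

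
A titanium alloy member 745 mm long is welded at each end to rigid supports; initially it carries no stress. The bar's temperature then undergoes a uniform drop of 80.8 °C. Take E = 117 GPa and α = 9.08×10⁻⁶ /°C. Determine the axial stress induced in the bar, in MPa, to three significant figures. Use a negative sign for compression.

85.8 MPa

Free thermal expansion αLΔT = 9.08e-6 · 745 · -80.8 = -0.5466 mm.
The walls impose strain ε = −(-0.5466)/745 = 7.3366e-04; σ = Eε = 117000 · 7.3366e-04 = 85.84 MPa.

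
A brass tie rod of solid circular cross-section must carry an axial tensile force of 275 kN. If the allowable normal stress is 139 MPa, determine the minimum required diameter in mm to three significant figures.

Required area A ≥ P/σ_allow = 275000/139 = 1978 mm².
For a solid circular section, d ≥ √(4A/π) = 50.19 mm.

50.2 mm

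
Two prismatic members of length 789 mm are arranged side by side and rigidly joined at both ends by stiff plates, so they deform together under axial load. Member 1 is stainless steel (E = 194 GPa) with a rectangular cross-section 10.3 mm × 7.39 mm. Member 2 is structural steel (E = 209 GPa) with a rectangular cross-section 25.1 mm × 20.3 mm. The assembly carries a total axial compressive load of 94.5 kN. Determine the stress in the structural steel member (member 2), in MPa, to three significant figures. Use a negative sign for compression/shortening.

A_1 = 76.12 mm².
A_2 = 509.5 mm².
Equal strain + equilibrium ⇒ each member carries load in proportion to AE: A₁E₁ = 14770000 N, A₂E₂ = 106500000 N, ΣAE = 121300000 N.
σ₂ = P·E₂/ΣAE = -94500·209000/121300000 = -162.9 MPa.

-163 MPa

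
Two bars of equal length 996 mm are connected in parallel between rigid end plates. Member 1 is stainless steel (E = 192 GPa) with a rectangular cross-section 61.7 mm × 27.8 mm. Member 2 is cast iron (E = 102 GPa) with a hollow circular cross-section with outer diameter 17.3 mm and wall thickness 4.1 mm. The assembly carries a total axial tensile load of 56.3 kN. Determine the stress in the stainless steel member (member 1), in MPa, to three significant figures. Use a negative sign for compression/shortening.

31.2 MPa

A_1 = 1715 mm².
A_2 = 170 mm².
Equal strain + equilibrium ⇒ each member carries load in proportion to AE: A₁E₁ = 329300000 N, A₂E₂ = 17340000 N, ΣAE = 346700000 N.
σ₁ = P·E₁/ΣAE = 56300·192000/346700000 = 31.18 MPa.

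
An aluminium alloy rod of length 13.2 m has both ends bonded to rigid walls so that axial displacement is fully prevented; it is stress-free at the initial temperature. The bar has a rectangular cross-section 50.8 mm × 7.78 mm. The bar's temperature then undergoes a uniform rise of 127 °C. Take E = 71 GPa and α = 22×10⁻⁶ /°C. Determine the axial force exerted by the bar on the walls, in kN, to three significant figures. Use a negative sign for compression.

-78.4 kN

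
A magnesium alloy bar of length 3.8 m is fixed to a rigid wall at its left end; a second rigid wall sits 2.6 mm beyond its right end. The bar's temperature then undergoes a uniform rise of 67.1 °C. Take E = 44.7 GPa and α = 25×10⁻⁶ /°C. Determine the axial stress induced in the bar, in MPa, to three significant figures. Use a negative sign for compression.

-44.4 MPa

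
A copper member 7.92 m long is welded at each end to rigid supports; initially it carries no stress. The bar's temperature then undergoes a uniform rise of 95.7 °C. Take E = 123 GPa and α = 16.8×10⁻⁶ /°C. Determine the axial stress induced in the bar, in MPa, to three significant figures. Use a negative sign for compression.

-198 MPa

Free thermal expansion αLΔT = 16.8e-6 · 7920 · 95.7 = 12.73 mm.
The walls impose strain ε = −(12.73)/7920 = -1.6078e-03; σ = Eε = 123000 · -1.6078e-03 = -197.8 MPa.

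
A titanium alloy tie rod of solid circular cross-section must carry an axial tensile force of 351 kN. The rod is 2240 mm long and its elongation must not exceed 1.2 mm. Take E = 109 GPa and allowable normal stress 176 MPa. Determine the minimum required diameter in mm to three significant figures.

87.5 mm

Required area A ≥ P/σ_allow = 351000/176 = 1994 mm².
For a solid circular section, d ≥ √(4A/π) = 50.39 mm.
Elongation limit: A ≥ PL/(Eδ_allow) = 351000·2240/(109000·1.2) = 6011 mm² ⇒ d ≥ 87.48 mm.
The elongation limit governs.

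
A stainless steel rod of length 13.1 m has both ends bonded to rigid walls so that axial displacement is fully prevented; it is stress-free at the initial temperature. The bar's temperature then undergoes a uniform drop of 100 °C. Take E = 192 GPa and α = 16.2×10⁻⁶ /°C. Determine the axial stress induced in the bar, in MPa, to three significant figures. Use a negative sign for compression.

311 MPa

Free thermal expansion αLΔT = 16.2e-6 · 13100 · -100 = -21.22 mm.
The walls impose strain ε = −(-21.22)/13100 = 1.6200e-03; σ = Eε = 192000 · 1.6200e-03 = 311 MPa.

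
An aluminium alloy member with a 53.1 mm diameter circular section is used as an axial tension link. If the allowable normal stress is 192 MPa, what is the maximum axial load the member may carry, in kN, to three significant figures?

425 kN

A = 2215 mm².
P_max = σ_allow · A = 192 · 2215 = 425200 N = 425.2 kN.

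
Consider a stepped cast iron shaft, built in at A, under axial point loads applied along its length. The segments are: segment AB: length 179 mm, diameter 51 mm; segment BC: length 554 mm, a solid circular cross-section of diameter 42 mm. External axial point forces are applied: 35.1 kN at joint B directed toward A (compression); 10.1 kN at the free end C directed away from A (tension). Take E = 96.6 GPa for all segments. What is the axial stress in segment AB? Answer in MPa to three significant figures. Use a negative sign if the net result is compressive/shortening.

Internal axial forces (sectioning from the free end, tension +): N_BC = 10.1 kN, N_AB = -25 kN.
A_AB = 2043 mm².
σ_AB = N_AB/A_AB = -25000/2043 = -12.24 MPa.

-12.2 MPa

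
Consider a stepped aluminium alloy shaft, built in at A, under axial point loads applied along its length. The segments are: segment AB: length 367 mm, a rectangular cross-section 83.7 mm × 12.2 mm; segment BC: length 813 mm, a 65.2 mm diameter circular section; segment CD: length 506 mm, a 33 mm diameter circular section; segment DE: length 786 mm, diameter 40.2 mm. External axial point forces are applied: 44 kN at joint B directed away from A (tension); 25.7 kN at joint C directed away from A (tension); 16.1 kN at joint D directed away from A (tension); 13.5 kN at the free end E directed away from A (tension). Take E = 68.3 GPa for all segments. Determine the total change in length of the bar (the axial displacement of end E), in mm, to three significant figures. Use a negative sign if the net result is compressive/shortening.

1.10 mm

Internal axial forces (sectioning from the free end, tension +): N_DE = 13.5 kN, N_CD = 29.6 kN, N_BC = 55.3 kN, N_AB = 99.3 kN.
A_AB = 1021 mm².
A_BC = 3339 mm².
A_CD = 855.3 mm².
A_DE = 1269 mm².
δ_AB = 99300·367/(1021·68300) = 0.5225 mm
δ_BC = 55300·813/(3339·68300) = 0.1972 mm
δ_CD = 29600·506/(855.3·68300) = 0.2564 mm
δ_DE = 13500·786/(1269·68300) = 0.1224 mm
δ = Σδ_i = 1.098 mm.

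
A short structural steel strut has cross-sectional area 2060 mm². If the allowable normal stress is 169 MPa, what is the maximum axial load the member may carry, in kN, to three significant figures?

P_max = σ_allow · A = 169 · 2060 = 348100 N = 348.1 kN.

348 kN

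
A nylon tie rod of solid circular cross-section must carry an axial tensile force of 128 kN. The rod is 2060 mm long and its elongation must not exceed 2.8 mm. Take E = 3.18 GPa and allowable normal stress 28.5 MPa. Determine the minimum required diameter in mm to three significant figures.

Required area A ≥ P/σ_allow = 128000/28.5 = 4491 mm².
For a solid circular section, d ≥ √(4A/π) = 75.62 mm.
Elongation limit: A ≥ PL/(Eδ_allow) = 128000·2060/(3180·2.8) = 29610 mm² ⇒ d ≥ 194.2 mm.
The elongation limit governs.

194 mm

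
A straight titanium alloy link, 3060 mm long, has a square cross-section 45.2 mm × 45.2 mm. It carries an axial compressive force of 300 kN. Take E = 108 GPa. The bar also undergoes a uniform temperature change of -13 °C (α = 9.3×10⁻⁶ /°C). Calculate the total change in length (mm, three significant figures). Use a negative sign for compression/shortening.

-4.53 mm

A = 2043 mm².
δ_mech = NL/(AE) = -300000·3060/(2043·108000) = -4.16 mm.
δ_thermal = αLΔT = 9.3e-6·3060·-13 = -0.37 mm.
δ = δ_mech + δ_thermal = -4.53 mm.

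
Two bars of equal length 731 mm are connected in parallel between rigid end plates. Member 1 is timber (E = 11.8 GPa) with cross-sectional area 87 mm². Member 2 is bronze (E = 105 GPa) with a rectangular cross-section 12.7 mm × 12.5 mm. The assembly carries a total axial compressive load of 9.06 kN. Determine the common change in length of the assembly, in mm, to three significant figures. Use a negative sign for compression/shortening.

A_2 = 158.8 mm².
Equal strain + equilibrium ⇒ each member carries load in proportion to AE: A₁E₁ = 1027000 N, A₂E₂ = 16670000 N, ΣAE = 17700000 N.
δ = PL/ΣAE = -9060·731/17700000 = -0.3743 mm.

-0.374 mm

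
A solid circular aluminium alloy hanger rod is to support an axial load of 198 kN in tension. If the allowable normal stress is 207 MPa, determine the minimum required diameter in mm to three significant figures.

34.9 mm

Required area A ≥ P/σ_allow = 198000/207 = 956.5 mm².
For a solid circular section, d ≥ √(4A/π) = 34.9 mm.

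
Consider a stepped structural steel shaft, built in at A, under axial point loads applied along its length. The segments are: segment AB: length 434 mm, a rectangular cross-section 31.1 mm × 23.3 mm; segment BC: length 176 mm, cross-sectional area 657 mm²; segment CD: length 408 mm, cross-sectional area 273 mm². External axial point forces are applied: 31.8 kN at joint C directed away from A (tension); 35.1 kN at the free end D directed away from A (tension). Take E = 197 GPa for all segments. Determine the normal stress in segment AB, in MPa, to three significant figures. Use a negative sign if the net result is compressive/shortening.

92.3 MPa

Internal axial forces (sectioning from the free end, tension +): N_CD = 35.1 kN, N_BC = 66.9 kN, N_AB = 66.9 kN.
A_AB = 724.6 mm².
σ_AB = N_AB/A_AB = 66900/724.6 = 92.32 MPa.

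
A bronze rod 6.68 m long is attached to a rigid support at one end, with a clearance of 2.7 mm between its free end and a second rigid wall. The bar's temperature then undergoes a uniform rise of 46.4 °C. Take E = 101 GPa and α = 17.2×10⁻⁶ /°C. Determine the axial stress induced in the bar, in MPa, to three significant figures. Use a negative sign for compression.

Free thermal expansion αLΔT = 17.2e-6 · 6680 · 46.4 = 5.331 mm.
The walls engage after the gap closes; constrained expansion = 5.331 − 2.7 = 2.631 mm.
The walls impose strain ε = −(2.631)/6680 = -3.9389e-04; σ = Eε = 101000 · -3.9389e-04 = -39.78 MPa.

-39.8 MPa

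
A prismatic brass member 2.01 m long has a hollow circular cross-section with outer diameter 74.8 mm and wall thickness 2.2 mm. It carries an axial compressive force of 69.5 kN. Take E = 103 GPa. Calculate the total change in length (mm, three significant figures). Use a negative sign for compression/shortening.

A = 501.8 mm².
δ_mech = NL/(AE) = -69500·2010/(501.8·103000) = -2.703 mm.

-2.70 mm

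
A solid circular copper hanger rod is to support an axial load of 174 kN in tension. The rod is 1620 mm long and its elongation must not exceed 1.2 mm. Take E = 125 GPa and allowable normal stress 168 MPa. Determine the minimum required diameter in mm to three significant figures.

Required area A ≥ P/σ_allow = 174000/168 = 1036 mm².
For a solid circular section, d ≥ √(4A/π) = 36.31 mm.
Elongation limit: A ≥ PL/(Eδ_allow) = 174000·1620/(125000·1.2) = 1879 mm² ⇒ d ≥ 48.91 mm.
The elongation limit governs.

48.9 mm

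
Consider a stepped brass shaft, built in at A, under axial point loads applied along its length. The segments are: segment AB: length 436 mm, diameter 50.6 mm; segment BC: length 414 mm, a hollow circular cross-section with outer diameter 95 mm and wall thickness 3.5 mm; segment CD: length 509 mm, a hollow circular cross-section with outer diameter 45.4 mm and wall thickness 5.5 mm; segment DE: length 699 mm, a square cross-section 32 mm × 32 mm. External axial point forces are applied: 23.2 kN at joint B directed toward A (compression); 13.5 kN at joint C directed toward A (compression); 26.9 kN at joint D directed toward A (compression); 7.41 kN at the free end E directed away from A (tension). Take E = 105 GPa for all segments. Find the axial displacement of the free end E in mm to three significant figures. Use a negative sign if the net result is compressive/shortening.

Internal axial forces (sectioning from the free end, tension +): N_DE = 7.41 kN, N_CD = -19.49 kN, N_BC = -32.99 kN, N_AB = -56.19 kN.
A_AB = 2011 mm².
A_BC = 1006 mm².
A_CD = 689.4 mm².
A_DE = 1024 mm².
δ_AB = -56190·436/(2011·105000) = -0.116 mm
δ_BC = -32990·414/(1006·105000) = -0.1293 mm
δ_CD = -19490·509/(689.4·105000) = -0.137 mm
δ_DE = 7410·699/(1024·105000) = 0.04817 mm
δ = Σδ_i = -0.3342 mm.

-0.334 mm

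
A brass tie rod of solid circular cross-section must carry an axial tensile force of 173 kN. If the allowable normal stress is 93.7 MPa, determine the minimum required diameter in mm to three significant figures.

Required area A ≥ P/σ_allow = 173000/93.7 = 1846 mm².
For a solid circular section, d ≥ √(4A/π) = 48.49 mm.

48.5 mm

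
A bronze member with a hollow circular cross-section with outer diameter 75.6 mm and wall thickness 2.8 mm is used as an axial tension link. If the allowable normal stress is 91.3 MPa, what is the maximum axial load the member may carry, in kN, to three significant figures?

A = 640.4 mm².
P_max = σ_allow · A = 91.3 · 640.4 = 58470 N = 58.47 kN.

58.5 kN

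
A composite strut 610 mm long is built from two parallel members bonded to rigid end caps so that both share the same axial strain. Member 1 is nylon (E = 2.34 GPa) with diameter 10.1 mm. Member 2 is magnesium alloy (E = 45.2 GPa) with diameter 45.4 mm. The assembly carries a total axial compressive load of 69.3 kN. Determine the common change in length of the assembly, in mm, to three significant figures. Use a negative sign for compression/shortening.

-0.576 mm

A_1 = 80.12 mm².
A_2 = 1619 mm².
Equal strain + equilibrium ⇒ each member carries load in proportion to AE: A₁E₁ = 187500 N, A₂E₂ = 73170000 N, ΣAE = 73360000 N.
δ = PL/ΣAE = -69300·610/73360000 = -0.5763 mm.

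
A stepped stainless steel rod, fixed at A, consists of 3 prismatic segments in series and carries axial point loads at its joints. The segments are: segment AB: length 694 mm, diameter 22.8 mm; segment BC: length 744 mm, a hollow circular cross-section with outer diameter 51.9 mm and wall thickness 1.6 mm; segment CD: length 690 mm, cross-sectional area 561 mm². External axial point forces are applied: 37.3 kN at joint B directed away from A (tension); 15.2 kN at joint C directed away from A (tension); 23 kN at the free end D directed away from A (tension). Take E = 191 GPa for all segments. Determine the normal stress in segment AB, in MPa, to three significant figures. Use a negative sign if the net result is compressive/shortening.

185 MPa

Internal axial forces (sectioning from the free end, tension +): N_CD = 23 kN, N_BC = 38.2 kN, N_AB = 75.5 kN.
A_AB = 408.3 mm².
σ_AB = N_AB/A_AB = 75500/408.3 = 184.9 MPa.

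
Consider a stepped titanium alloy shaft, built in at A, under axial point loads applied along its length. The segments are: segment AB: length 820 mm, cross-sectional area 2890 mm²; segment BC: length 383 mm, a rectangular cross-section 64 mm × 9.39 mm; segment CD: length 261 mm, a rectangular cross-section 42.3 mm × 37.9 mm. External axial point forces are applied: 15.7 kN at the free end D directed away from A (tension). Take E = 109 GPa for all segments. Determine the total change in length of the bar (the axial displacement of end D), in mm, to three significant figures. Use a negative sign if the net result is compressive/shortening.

Internal axial forces (sectioning from the free end, tension +): N_CD = 15.7 kN, N_BC = 15.7 kN, N_AB = 15.7 kN.
A_BC = 601 mm².
A_CD = 1603 mm².
δ_AB = 15700·820/(2890·109000) = 0.04087 mm
δ_BC = 15700·383/(601·109000) = 0.0918 mm
δ_CD = 15700·261/(1603·109000) = 0.02345 mm
δ = Σδ_i = 0.1561 mm.

0.156 mm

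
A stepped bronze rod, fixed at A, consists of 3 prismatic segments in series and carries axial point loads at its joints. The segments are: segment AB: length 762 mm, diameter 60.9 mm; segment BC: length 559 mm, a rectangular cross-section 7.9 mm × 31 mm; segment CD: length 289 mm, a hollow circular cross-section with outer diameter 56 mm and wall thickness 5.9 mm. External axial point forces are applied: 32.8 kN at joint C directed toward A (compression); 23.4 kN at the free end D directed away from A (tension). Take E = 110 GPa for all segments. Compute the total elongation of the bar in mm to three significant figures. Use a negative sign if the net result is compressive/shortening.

Internal axial forces (sectioning from the free end, tension +): N_CD = 23.4 kN, N_BC = -9.4 kN, N_AB = -9.4 kN.
A_AB = 2913 mm².
A_BC = 244.9 mm².
A_CD = 928.6 mm².
δ_AB = -9400·762/(2913·110000) = -0.02235 mm
δ_BC = -9400·559/(244.9·110000) = -0.1951 mm
δ_CD = 23400·289/(928.6·110000) = 0.0662 mm
δ = Σδ_i = -0.1512 mm.

-0.151 mm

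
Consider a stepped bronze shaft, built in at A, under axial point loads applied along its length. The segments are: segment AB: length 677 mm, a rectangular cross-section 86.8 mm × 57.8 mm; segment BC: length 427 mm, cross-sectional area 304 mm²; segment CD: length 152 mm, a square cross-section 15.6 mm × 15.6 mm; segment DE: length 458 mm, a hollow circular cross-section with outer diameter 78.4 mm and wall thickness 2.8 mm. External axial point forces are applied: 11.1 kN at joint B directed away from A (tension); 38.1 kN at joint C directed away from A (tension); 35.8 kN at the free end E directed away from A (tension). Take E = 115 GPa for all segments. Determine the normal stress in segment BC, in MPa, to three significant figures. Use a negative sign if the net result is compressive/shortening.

Internal axial forces (sectioning from the free end, tension +): N_DE = 35.8 kN, N_CD = 35.8 kN, N_BC = 73.9 kN, N_AB = 85 kN.
σ_BC = N_BC/A_BC = 73900/304 = 243.1 MPa.

243 MPa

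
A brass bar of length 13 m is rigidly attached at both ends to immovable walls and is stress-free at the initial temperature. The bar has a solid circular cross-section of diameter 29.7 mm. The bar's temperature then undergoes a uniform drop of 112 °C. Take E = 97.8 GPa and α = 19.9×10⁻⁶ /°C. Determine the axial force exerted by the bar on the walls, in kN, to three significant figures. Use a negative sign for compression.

151 kN

Free thermal expansion αLΔT = 19.9e-6 · 13000 · -112 = -28.97 mm.
The walls impose strain ε = −(-28.97)/13000 = 2.2288e-03; σ = Eε = 97800 · 2.2288e-03 = 218 MPa.
Wall reaction R = σ·A = 218·692.8 = 151000 N = 151 kN.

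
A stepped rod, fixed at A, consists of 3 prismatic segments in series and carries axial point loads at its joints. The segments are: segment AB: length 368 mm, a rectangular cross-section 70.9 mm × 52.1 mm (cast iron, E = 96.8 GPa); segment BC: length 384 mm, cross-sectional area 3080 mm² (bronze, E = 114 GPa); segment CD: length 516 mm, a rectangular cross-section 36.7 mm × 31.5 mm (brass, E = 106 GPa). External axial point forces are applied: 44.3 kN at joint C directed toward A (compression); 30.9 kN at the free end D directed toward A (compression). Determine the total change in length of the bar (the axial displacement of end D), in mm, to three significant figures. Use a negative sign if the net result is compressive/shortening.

Internal axial forces (sectioning from the free end, tension +): N_CD = -30.9 kN, N_BC = -75.2 kN, N_AB = -75.2 kN.
A_AB = 3694 mm².
A_CD = 1156 mm².
δ_AB = -75200·368/(3694·96800) = -0.07739 mm
δ_BC = -75200·384/(3080·114000) = -0.08224 mm
δ_CD = -30900·516/(1156·106000) = -0.1301 mm
δ = Σδ_i = -0.2898 mm.

-0.290 mm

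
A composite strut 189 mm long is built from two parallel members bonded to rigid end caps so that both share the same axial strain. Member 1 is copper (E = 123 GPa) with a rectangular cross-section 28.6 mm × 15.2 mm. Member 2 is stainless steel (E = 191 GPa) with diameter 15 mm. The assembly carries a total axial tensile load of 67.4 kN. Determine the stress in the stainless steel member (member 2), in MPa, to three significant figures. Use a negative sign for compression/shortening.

148 MPa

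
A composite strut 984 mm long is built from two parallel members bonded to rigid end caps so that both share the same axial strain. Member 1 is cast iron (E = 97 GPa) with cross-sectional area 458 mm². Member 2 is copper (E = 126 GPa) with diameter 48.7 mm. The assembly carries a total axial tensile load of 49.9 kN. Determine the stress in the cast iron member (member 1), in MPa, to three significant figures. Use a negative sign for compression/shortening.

17.3 MPa

A_2 = 1863 mm².
Equal strain + equilibrium ⇒ each member carries load in proportion to AE: A₁E₁ = 44430000 N, A₂E₂ = 234700000 N, ΣAE = 279100000 N.
σ₁ = P·E₁/ΣAE = 49900·97000/279100000 = 17.34 MPa.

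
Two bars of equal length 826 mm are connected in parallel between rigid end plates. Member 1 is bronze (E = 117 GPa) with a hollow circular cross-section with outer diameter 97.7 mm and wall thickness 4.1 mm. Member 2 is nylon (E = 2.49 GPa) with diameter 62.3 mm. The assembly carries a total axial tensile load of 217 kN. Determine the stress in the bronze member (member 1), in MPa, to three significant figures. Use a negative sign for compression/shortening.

A_1 = 1206 mm².
A_2 = 3048 mm².
Equal strain + equilibrium ⇒ each member carries load in proportion to AE: A₁E₁ = 141100000 N, A₂E₂ = 7590000 N, ΣAE = 148600000 N.
σ₁ = P·E₁/ΣAE = 217000·117000/148600000 = 170.8 MPa.

171 MPa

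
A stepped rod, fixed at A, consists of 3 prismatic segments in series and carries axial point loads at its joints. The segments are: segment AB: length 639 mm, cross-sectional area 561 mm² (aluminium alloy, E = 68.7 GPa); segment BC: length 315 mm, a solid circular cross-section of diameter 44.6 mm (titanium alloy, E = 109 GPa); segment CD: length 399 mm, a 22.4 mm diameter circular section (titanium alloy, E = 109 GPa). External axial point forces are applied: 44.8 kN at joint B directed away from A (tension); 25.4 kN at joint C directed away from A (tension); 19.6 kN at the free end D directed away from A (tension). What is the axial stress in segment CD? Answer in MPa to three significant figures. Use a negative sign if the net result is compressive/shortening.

49.7 MPa

Internal axial forces (sectioning from the free end, tension +): N_CD = 19.6 kN, N_BC = 45 kN, N_AB = 89.8 kN.
A_CD = 394.1 mm².
σ_CD = N_CD/A_CD = 19600/394.1 = 49.74 MPa.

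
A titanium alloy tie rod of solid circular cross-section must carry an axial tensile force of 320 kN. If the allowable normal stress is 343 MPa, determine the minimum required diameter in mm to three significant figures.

Required area A ≥ P/σ_allow = 320000/343 = 932.9 mm².
For a solid circular section, d ≥ √(4A/π) = 34.47 mm.

34.5 mm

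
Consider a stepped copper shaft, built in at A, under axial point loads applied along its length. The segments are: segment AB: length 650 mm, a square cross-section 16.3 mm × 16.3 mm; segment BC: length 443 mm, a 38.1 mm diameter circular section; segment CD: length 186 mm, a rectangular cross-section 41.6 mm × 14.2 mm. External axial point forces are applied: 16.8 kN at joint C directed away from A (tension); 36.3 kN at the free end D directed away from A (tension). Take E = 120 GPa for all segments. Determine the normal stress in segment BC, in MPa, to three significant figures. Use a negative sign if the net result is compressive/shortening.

46.6 MPa

Internal axial forces (sectioning from the free end, tension +): N_CD = 36.3 kN, N_BC = 53.1 kN, N_AB = 53.1 kN.
A_BC = 1140 mm².
σ_BC = N_BC/A_BC = 53100/1140 = 46.58 MPa.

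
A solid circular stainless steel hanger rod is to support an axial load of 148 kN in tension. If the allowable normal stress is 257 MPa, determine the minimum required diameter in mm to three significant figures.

Required area A ≥ P/σ_allow = 148000/257 = 575.9 mm².
For a solid circular section, d ≥ √(4A/π) = 27.08 mm.

27.1 mm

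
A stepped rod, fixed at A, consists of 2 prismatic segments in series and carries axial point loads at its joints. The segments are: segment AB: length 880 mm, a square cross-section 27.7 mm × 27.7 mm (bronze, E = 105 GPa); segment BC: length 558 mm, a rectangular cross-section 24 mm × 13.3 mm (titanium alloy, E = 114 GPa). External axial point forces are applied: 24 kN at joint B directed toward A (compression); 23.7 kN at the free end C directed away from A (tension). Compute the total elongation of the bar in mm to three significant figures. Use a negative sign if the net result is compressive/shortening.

Internal axial forces (sectioning from the free end, tension +): N_BC = 23.7 kN, N_AB = -0.3 kN.
A_AB = 767.3 mm².
A_BC = 319.2 mm².
δ_AB = -300·880/(767.3·105000) = -0.003277 mm
δ_BC = 23700·558/(319.2·114000) = 0.3634 mm
δ = Σδ_i = 0.3601 mm.

0.360 mm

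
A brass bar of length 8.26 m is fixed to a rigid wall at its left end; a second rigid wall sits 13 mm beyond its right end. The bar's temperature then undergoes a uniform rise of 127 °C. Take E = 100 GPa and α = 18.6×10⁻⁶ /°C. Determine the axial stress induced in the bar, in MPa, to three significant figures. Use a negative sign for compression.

-78.8 MPa

Free thermal expansion αLΔT = 18.6e-6 · 8260 · 127 = 19.51 mm.
The walls engage after the gap closes; constrained expansion = 19.51 − 13 = 6.512 mm.
The walls impose strain ε = −(6.512)/8260 = -7.8835e-04; σ = Eε = 100000 · -7.8835e-04 = -78.84 MPa.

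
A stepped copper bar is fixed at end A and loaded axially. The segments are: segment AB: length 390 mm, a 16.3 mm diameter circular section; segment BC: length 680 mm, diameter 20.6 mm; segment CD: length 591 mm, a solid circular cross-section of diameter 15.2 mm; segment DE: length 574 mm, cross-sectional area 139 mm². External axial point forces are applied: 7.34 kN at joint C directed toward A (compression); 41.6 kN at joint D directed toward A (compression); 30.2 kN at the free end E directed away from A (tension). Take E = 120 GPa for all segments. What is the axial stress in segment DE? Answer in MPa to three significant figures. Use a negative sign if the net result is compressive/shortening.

217 MPa

Internal axial forces (sectioning from the free end, tension +): N_DE = 30.2 kN, N_CD = -11.4 kN, N_BC = -18.74 kN, N_AB = -18.74 kN.
σ_DE = N_DE/A_DE = 30200/139 = 217.3 MPa.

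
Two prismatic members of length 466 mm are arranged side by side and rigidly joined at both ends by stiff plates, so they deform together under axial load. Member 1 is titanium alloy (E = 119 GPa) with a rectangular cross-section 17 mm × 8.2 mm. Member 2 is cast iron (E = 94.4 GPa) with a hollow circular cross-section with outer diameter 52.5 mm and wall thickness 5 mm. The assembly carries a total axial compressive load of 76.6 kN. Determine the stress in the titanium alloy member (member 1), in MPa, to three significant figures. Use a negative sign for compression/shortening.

A_1 = 139.4 mm².
A_2 = 746.1 mm².
Equal strain + equilibrium ⇒ each member carries load in proportion to AE: A₁E₁ = 16590000 N, A₂E₂ = 70430000 N, ΣAE = 87020000 N.
σ₁ = P·E₁/ΣAE = -76600·119000/87020000 = -104.7 MPa.

-105 MPa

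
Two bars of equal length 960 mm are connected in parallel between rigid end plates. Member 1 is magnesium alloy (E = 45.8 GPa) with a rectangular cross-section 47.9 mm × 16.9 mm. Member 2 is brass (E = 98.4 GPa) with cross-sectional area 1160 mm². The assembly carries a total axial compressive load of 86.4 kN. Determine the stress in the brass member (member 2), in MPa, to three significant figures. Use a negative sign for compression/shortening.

-56.2 MPa

A_1 = 809.5 mm².
Equal strain + equilibrium ⇒ each member carries load in proportion to AE: A₁E₁ = 37080000 N, A₂E₂ = 114100000 N, ΣAE = 151200000 N.
σ₂ = P·E₂/ΣAE = -86400·98400/151200000 = -56.22 MPa.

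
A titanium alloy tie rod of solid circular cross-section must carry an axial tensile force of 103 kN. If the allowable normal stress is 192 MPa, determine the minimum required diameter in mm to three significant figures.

26.1 mm

Required area A ≥ P/σ_allow = 103000/192 = 536.5 mm².
For a solid circular section, d ≥ √(4A/π) = 26.14 mm.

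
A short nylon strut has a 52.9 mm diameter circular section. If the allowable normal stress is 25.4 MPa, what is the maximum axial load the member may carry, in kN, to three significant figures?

A = 2198 mm².
P_max = σ_allow · A = 25.4 · 2198 = 55830 N = 55.83 kN.

55.8 kN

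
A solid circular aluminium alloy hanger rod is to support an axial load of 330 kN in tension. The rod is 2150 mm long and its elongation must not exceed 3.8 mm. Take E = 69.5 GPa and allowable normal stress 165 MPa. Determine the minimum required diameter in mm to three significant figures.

58.5 mm

Required area A ≥ P/σ_allow = 330000/165 = 2000 mm².
For a solid circular section, d ≥ √(4A/π) = 50.46 mm.
Elongation limit: A ≥ PL/(Eδ_allow) = 330000·2150/(69500·3.8) = 2686 mm² ⇒ d ≥ 58.49 mm.
The elongation limit governs.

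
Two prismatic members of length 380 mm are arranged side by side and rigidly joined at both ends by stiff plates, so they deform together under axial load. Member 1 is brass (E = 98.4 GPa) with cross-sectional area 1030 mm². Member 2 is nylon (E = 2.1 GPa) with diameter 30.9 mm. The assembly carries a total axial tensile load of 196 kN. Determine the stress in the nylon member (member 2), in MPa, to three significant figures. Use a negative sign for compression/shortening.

A_2 = 749.9 mm².
Equal strain + equilibrium ⇒ each member carries load in proportion to AE: A₁E₁ = 101400000 N, A₂E₂ = 1575000 N, ΣAE = 102900000 N.
σ₂ = P·E₂/ΣAE = 196000·2100/102900000 = 3.999 MPa.

4.00 MPa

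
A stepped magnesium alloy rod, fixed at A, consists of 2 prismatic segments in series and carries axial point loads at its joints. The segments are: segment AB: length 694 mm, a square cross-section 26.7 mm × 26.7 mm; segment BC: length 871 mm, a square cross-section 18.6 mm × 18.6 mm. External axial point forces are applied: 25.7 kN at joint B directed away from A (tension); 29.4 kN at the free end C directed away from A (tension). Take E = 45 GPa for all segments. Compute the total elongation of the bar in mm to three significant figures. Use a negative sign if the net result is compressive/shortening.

2.84 mm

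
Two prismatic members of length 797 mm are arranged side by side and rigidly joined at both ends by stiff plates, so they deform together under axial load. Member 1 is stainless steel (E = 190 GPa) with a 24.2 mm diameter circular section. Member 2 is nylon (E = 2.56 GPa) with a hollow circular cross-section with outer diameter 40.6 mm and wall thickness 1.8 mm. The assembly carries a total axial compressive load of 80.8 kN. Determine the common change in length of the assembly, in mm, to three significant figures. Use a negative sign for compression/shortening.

A_1 = 460 mm².
A_2 = 219.4 mm².
Equal strain + equilibrium ⇒ each member carries load in proportion to AE: A₁E₁ = 87390000 N, A₂E₂ = 561700 N, ΣAE = 87950000 N.
δ = PL/ΣAE = -80800·797/87950000 = -0.7322 mm.

-0.732 mm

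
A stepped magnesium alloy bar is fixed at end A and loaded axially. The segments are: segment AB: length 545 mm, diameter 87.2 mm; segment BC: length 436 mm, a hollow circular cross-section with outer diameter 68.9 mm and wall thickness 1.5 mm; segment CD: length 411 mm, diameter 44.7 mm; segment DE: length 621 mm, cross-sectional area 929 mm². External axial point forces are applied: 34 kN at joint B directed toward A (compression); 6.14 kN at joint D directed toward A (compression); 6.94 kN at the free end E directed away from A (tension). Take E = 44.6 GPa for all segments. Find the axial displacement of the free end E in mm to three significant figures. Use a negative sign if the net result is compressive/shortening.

Internal axial forces (sectioning from the free end, tension +): N_DE = 6.94 kN, N_CD = 0.8 kN, N_BC = 0.8 kN, N_AB = -33.2 kN.
A_AB = 5972 mm².
A_BC = 317.6 mm².
A_CD = 1569 mm².
δ_AB = -33200·545/(5972·44600) = -0.06793 mm
δ_BC = 800·436/(317.6·44600) = 0.02462 mm
δ_CD = 800·411/(1569·44600) = 0.004698 mm
δ_DE = 6940·621/(929·44600) = 0.104 mm
δ = Σδ_i = 0.0654 mm.

0.0654 mm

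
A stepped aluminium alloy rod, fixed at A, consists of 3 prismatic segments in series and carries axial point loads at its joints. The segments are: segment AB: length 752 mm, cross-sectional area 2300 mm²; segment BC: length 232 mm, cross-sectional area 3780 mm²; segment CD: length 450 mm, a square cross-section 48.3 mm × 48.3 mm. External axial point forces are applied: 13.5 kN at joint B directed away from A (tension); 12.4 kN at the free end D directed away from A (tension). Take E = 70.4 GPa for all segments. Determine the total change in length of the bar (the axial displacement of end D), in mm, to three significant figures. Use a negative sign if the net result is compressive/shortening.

Internal axial forces (sectioning from the free end, tension +): N_CD = 12.4 kN, N_BC = 12.4 kN, N_AB = 25.9 kN.
A_CD = 2333 mm².
δ_AB = 25900·752/(2300·70400) = 0.1203 mm
δ_BC = 12400·232/(3780·70400) = 0.01081 mm
δ_CD = 12400·450/(2333·70400) = 0.03398 mm
δ = Σδ_i = 0.1651 mm.

0.165 mm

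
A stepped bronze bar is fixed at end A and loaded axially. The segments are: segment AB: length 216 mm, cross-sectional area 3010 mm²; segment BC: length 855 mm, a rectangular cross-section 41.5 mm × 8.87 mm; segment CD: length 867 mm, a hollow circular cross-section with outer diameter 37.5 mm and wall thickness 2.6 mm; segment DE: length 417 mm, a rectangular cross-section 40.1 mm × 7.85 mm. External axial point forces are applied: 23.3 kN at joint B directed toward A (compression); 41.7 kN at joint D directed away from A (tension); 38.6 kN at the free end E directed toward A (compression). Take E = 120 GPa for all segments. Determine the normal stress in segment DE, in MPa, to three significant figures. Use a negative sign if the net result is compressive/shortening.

Internal axial forces (sectioning from the free end, tension +): N_DE = -38.6 kN, N_CD = 3.1 kN, N_BC = 3.1 kN, N_AB = -20.2 kN.
A_DE = 314.8 mm².
σ_DE = N_DE/A_DE = -38600/314.8 = -122.6 MPa.

-123 MPa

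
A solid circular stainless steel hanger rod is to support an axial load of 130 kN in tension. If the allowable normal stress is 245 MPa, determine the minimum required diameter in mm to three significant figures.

26.0 mm

Required area A ≥ P/σ_allow = 130000/245 = 530.6 mm².
For a solid circular section, d ≥ √(4A/π) = 25.99 mm.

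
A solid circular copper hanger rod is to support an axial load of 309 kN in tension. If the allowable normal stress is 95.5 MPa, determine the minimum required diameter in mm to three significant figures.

Required area A ≥ P/σ_allow = 309000/95.5 = 3236 mm².
For a solid circular section, d ≥ √(4A/π) = 64.18 mm.

64.2 mm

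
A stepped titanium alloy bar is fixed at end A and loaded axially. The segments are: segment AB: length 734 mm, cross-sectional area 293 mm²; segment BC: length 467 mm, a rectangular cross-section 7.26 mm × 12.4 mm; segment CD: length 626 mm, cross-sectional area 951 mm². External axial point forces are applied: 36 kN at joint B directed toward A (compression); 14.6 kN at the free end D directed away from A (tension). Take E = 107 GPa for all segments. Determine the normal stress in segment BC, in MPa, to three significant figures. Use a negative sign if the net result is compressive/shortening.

Internal axial forces (sectioning from the free end, tension +): N_CD = 14.6 kN, N_BC = 14.6 kN, N_AB = -21.4 kN.
A_BC = 90.02 mm².
σ_BC = N_BC/A_BC = 14600/90.02 = 162.2 MPa.

162 MPa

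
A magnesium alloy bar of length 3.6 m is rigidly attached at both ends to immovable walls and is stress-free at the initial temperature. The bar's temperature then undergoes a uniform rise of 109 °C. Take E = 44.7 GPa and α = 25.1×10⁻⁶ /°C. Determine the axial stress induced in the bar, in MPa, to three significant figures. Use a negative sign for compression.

-122 MPa

Free thermal expansion αLΔT = 25.1e-6 · 3600 · 109 = 9.849 mm.
The walls impose strain ε = −(9.849)/3600 = -2.7359e-03; σ = Eε = 44700 · -2.7359e-03 = -122.3 MPa.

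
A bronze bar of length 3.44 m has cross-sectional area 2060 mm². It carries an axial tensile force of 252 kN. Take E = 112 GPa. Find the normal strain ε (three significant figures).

σ = N/A = 122.3 MPa; ε = σ/E = 122.3/112000 = 1.092e-03.

0.00109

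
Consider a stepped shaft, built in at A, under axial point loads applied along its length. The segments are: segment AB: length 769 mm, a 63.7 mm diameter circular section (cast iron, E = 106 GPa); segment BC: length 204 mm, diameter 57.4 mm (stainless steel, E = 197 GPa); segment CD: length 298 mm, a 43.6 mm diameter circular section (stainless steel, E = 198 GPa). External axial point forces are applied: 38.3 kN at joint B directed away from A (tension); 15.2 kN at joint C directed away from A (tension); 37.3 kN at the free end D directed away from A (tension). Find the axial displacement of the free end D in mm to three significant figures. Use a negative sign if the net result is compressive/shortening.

Internal axial forces (sectioning from the free end, tension +): N_CD = 37.3 kN, N_BC = 52.5 kN, N_AB = 90.8 kN.
A_AB = 3187 mm².
A_BC = 2588 mm².
A_CD = 1493 mm².
δ_AB = 90800·769/(3187·106000) = 0.2067 mm
δ_BC = 52500·204/(2588·197000) = 0.02101 mm
δ_CD = 37300·298/(1493·198000) = 0.0376 mm
δ = Σδ_i = 0.2653 mm.

0.265 mm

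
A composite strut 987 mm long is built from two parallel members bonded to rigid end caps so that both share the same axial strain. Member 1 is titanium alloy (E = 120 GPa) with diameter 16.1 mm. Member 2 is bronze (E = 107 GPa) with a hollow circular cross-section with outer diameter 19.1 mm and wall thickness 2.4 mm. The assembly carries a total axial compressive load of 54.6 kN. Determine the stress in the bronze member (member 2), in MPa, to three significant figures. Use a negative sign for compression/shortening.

A_1 = 203.6 mm².
A_2 = 125.9 mm².
Equal strain + equilibrium ⇒ each member carries load in proportion to AE: A₁E₁ = 24430000 N, A₂E₂ = 13470000 N, ΣAE = 37900000 N.
σ₂ = P·E₂/ΣAE = -54600·107000/37900000 = -154.1 MPa.

-154 MPa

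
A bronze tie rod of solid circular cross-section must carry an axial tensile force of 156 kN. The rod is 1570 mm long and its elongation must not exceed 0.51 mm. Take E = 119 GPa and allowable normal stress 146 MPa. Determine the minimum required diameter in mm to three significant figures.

71.7 mm

Required area A ≥ P/σ_allow = 156000/146 = 1068 mm².
For a solid circular section, d ≥ √(4A/π) = 36.88 mm.
Elongation limit: A ≥ PL/(Eδ_allow) = 156000·1570/(119000·0.51) = 4036 mm² ⇒ d ≥ 71.68 mm.
The elongation limit governs.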